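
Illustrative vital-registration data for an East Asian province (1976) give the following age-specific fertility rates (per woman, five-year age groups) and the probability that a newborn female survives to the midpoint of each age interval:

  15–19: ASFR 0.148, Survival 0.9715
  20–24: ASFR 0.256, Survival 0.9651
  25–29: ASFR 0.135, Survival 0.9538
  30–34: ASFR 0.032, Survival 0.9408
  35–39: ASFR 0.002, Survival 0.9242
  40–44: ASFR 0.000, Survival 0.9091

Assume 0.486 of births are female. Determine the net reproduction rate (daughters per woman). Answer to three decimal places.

Proportion female at birth = 0.486.
Each age group contributes 5 × ASFR × survival:
  15–19: 5 × 0.148 × 0.9715 = 0.71891
  20–24: 5 × 0.256 × 0.9651 = 1.23533
  25–29: 5 × 0.135 × 0.9538 = 0.64382
  30–34: 5 × 0.032 × 0.9408 = 0.15053
  35–39: 5 × 0.002 × 0.9242 = 0.00924
  40–44: 5 × 0.000 × 0.9091 = 0.00000
Sum = 2.75783
NRR = 0.486 × 2.75783 = 1.34031

1.340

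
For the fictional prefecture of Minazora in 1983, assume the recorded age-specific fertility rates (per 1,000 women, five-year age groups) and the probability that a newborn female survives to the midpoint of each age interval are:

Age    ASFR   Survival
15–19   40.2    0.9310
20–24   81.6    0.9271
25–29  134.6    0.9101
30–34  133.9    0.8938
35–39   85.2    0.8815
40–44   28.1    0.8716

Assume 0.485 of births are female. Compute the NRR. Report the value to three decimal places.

1.103

Proportion female at birth = 0.485.
Survival-weighted fertility by age (5·fₓ·Sₓ):
  15–19: 5 × 40.2/1000 × 0.9310 = 0.18713
  20–24: 5 × 81.6/1000 × 0.9271 = 0.37826
  25–29: 5 × 134.6/1000 × 0.9101 = 0.61250
  30–34: 5 × 133.9/1000 × 0.8938 = 0.59840
  35–39: 5 × 85.2/1000 × 0.8815 = 0.37552
  40–44: 5 × 28.1/1000 × 0.8716 = 0.12246
Sum = 2.27427
NRR = 0.485 × 2.27427 = 1.10302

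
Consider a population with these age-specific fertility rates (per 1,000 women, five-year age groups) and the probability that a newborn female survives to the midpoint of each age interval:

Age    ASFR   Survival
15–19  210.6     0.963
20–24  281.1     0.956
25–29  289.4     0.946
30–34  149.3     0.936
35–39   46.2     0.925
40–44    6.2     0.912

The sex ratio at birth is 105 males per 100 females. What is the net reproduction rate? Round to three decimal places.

2.277

Proportion female at birth = 100 / (100 + 105) = 0.48780.
Per-age-group product (5 × ASFR × survival probability):
  15–19: 5 × 210.6/1000 × 0.963 = 1.01404
  20–24: 5 × 281.1/1000 × 0.956 = 1.34366
  25–29: 5 × 289.4/1000 × 0.946 = 1.36886
  30–34: 5 × 149.3/1000 × 0.936 = 0.69872
  35–39: 5 × 46.2/1000 × 0.925 = 0.21368
  40–44: 5 × 6.2/1000 × 0.912 = 0.02827
Sum = 4.66723
NRR = 0.48780 × 4.66723 = 2.27667
With NRR above 1 the population is above replacement fertility.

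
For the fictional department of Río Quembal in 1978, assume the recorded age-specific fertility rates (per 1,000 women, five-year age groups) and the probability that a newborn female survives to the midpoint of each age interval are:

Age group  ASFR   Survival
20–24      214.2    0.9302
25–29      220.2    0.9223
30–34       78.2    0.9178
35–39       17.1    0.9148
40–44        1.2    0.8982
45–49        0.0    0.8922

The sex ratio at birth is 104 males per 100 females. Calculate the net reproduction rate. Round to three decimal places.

Proportion female at birth = 100 / (100 + 104) = 0.49020.
Survival-weighted fertility by age (5·fₓ·Sₓ):
  20–24: 5 × 214.2/1000 × 0.9302 = 0.99624
  25–29: 5 × 220.2/1000 × 0.9223 = 1.01545
  30–34: 5 × 78.2/1000 × 0.9178 = 0.35886
  35–39: 5 × 17.1/1000 × 0.9148 = 0.07822
  40–44: 5 × 1.2/1000 × 0.8982 = 0.00539
  45–49: 5 × 0.0/1000 × 0.8922 = 0.00000
Sum = 2.45416
NRR = 0.49020 × 2.45416 = 1.20303

1.203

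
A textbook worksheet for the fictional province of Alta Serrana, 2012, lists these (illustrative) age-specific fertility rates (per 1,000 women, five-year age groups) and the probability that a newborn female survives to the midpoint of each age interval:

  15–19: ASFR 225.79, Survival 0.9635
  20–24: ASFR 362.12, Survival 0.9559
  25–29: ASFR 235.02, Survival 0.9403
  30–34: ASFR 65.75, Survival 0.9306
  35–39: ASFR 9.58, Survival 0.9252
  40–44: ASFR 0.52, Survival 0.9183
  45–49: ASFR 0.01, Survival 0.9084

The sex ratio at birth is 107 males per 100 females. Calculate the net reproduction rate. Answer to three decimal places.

2.066

Proportion female at birth = 100 / (100 + 107) = 0.48309.
Per-age-group product (5 × ASFR × survival probability):
  15–19: 5 × 225.79/1000 × 0.9635 = 1.08774
  20–24: 5 × 362.12/1000 × 0.9559 = 1.73075
  25–29: 5 × 235.02/1000 × 0.9403 = 1.10495
  30–34: 5 × 65.75/1000 × 0.9306 = 0.30593
  35–39: 5 × 9.58/1000 × 0.9252 = 0.04432
  40–44: 5 × 0.52/1000 × 0.9183 = 0.00239
  45–49: 5 × 0.01/1000 × 0.9084 = 0.00005
Sum = 4.27613
NRR = 0.48309 × 4.27613 = 2.06576
With NRR above 1 the population is above replacement fertility.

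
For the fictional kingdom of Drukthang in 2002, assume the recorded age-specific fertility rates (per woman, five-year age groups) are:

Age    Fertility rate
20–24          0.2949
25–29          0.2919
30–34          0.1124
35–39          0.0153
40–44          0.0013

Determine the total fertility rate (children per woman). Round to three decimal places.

Sum of ASFRs = 0.2949 + 0.2919 + 0.1124 + 0.0153 + 0.0013 = 0.7158
TFR = 5 × 0.7158 = 3.579

3.579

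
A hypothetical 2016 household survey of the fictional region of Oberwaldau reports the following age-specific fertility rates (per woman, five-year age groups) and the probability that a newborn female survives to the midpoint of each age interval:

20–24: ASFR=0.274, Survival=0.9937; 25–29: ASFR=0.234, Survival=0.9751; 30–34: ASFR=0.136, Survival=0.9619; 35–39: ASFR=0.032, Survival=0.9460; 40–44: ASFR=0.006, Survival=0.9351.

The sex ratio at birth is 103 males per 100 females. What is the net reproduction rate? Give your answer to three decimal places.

Proportion female at birth = 100 / (100 + 103) = 0.49261.
Per-age-group product (5 × ASFR × survival probability):
  20–24: 5 × 0.274 × 0.9937 = 1.36137
  25–29: 5 × 0.234 × 0.9751 = 1.14087
  30–34: 5 × 0.136 × 0.9619 = 0.65409
  35–39: 5 × 0.032 × 0.9460 = 0.15136
  40–44: 5 × 0.006 × 0.9351 = 0.02805
Sum = 3.33574
NRR = 0.49261 × 3.33574 = 1.64322

1.643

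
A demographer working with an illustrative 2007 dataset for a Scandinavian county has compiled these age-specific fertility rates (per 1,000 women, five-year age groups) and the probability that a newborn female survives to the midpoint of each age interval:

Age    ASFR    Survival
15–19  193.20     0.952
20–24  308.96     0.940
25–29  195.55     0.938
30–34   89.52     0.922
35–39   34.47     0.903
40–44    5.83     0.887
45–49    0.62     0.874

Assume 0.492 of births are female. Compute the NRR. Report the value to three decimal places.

Proportion female at birth = 0.492.
Per-age-group product (5 × ASFR × survival probability):
  15–19: 5 × 193.20/1000 × 0.952 = 0.91963
  20–24: 5 × 308.96/1000 × 0.940 = 1.45211
  25–29: 5 × 195.55/1000 × 0.938 = 0.91713
  30–34: 5 × 89.52/1000 × 0.922 = 0.41269
  35–39: 5 × 34.47/1000 × 0.903 = 0.15563
  40–44: 5 × 5.83/1000 × 0.887 = 0.02586
  45–49: 5 × 0.62/1000 × 0.874 = 0.00271
Sum = 3.88576
NRR = 0.492 × 3.88576 = 1.91179

1.912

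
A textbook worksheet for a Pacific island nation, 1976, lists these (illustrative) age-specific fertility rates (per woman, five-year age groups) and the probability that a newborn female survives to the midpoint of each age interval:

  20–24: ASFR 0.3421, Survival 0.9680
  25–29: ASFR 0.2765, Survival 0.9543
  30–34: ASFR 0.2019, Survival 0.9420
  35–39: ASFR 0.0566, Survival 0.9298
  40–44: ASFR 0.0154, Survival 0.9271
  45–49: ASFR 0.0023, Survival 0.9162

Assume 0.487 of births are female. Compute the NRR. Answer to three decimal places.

2.080

Proportion female at birth = 0.487.
Weighting each age-specific rate by interval width and survival:
  20–24: 5 × 0.3421 × 0.9680 = 1.65576
  25–29: 5 × 0.2765 × 0.9543 = 1.31932
  30–34: 5 × 0.2019 × 0.9420 = 0.95095
  35–39: 5 × 0.0566 × 0.9298 = 0.26313
  40–44: 5 × 0.0154 × 0.9271 = 0.07139
  45–49: 5 × 0.0023 × 0.9162 = 0.01054
Sum = 4.27109
NRR = 0.487 × 4.27109 = 2.08002
An NRR exceeding 1 indicates intrinsic growth under these rates.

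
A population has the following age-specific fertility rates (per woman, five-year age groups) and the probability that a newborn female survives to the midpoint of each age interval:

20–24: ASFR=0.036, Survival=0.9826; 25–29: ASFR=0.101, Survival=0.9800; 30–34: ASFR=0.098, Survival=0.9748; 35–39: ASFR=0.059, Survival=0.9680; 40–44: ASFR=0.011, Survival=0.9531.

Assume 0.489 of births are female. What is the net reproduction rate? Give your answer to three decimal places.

0.727

Proportion female at birth = 0.489.
Survival-weighted fertility by age (5·fₓ·Sₓ):
  20–24: 5 × 0.036 × 0.9826 = 0.17687
  25–29: 5 × 0.101 × 0.9800 = 0.49490
  30–34: 5 × 0.098 × 0.9748 = 0.47765
  35–39: 5 × 0.059 × 0.9680 = 0.28556
  40–44: 5 × 0.011 × 0.9531 = 0.05242
Sum = 1.48740
NRR = 0.489 × 1.48740 = 0.72734
With NRR below 1 the population is below replacement fertility.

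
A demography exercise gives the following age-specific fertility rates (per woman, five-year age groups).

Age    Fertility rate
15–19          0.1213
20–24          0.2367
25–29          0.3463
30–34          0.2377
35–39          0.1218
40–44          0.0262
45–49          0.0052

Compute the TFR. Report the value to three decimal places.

Sum of ASFRs = 0.1213 + 0.2367 + 0.3463 + 0.2377 + 0.1218 + 0.0262 + 0.0052 = 1.0952
TFR = 5 × 1.0952 = 5.476

5.476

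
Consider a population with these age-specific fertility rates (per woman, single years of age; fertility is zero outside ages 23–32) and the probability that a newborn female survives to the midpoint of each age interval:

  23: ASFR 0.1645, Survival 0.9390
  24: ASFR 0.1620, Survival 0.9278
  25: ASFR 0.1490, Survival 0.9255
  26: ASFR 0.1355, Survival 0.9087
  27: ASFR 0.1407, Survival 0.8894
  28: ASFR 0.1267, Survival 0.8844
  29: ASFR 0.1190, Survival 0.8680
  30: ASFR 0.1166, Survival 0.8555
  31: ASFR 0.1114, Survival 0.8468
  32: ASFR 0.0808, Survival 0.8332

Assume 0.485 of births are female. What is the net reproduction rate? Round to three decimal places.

Proportion female at birth = 0.485.
Survival-weighted fertility by age (1·fₓ·Sₓ):
  23: 1 × 0.1645 × 0.9390 = 0.15447
  24: 1 × 0.1620 × 0.9278 = 0.15030
  25: 1 × 0.1490 × 0.9255 = 0.13790
  26: 1 × 0.1355 × 0.9087 = 0.12313
  27: 1 × 0.1407 × 0.8894 = 0.12514
  28: 1 × 0.1267 × 0.8844 = 0.11205
  29: 1 × 0.1190 × 0.8680 = 0.10329
  30: 1 × 0.1166 × 0.8555 = 0.09975
  31: 1 × 0.1114 × 0.8468 = 0.09433
  32: 1 × 0.0808 × 0.8332 = 0.06732
Sum = 1.16768
NRR = 0.485 × 1.16768 = 0.56632
With NRR below 1 the population is below replacement fertility.

0.566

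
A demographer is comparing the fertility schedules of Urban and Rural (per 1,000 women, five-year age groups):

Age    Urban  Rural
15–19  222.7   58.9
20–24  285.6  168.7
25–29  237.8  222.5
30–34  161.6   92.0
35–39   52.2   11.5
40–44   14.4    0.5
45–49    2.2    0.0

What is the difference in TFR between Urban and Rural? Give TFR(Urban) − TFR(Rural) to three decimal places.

2.112

Urban:
  Sum of ASFRs = 222.7 + 285.6 + 237.8 + 161.6 + 52.2 + 14.4 + 2.2 = 976.5
  TFR = 5 × 976.5 / 1000 = 4.8825
Rural:
  Sum of ASFRs = 58.9 + 168.7 + 222.5 + 92.0 + 11.5 + 0.5 + 0.0 = 554.1
  TFR = 5 × 554.1 / 1000 = 2.7705
Difference = 4.8825 − 2.7705 = 2.112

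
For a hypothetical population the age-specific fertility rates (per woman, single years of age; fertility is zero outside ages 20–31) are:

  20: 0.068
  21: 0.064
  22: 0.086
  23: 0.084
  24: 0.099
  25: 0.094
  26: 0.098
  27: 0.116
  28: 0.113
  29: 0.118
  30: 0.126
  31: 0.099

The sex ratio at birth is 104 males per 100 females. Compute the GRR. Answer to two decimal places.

Proportion female at birth = 100 / (100 + 104) = 0.49020.
Sum of ASFRs = 0.068 + 0.064 + 0.086 + 0.084 + 0.099 + 0.094 + 0.098 + 0.116 + 0.113 + 0.118 + 0.126 + 0.099 = 1.165
TFR = 1.165
GRR = 0.49020 × 1.165 = 0.57108

0.57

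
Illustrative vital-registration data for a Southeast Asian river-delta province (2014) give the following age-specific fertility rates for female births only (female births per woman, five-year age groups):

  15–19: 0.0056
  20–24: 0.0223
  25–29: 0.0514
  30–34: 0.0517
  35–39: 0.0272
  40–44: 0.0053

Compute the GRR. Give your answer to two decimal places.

0.82

Sum of female ASFRs = 0.0056 + 0.0223 + 0.0514 + 0.0517 + 0.0272 + 0.0053 = 0.1635
GRR = 5 × 0.1635 = 0.8175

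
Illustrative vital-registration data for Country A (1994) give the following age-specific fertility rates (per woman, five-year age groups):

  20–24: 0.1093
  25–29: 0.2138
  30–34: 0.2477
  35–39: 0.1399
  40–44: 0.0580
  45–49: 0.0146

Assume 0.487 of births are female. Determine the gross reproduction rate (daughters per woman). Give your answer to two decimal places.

Proportion female at birth = 0.487.
Sum of ASFRs = 0.1093 + 0.2138 + 0.2477 + 0.1399 + 0.0580 + 0.0146 = 0.7833
TFR = 5 × 0.7833 = 3.9165
GRR = 0.487 × 3.9165 = 1.90734

1.91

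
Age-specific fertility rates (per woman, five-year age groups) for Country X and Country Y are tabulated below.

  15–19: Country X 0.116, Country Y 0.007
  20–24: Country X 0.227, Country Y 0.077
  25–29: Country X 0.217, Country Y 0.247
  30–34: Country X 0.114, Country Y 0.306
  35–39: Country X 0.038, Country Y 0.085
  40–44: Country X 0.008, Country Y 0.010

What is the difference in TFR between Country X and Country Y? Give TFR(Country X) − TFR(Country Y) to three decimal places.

Country X:
  Sum of ASFRs = 0.116 + 0.227 + 0.217 + 0.114 + 0.038 + 0.008 = 0.720
  TFR = 5 × 0.720 = 3.6
Country Y:
  Sum of ASFRs = 0.007 + 0.077 + 0.247 + 0.306 + 0.085 + 0.010 = 0.732
  TFR = 5 × 0.732 = 3.66
Difference = 3.6 − 3.66 = -0.06

-0.060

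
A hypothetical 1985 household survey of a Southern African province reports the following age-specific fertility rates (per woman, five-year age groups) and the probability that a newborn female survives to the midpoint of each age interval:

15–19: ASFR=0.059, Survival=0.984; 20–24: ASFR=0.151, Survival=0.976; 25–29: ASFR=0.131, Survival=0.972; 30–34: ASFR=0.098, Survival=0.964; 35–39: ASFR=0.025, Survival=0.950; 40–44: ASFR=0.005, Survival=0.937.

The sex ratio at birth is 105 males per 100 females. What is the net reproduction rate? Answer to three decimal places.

1.111

Proportion female at birth = 100 / (100 + 105) = 0.48780.
Per-age-group product (5 × ASFR × survival probability):
  15–19: 5 × 0.059 × 0.984 = 0.29028
  20–24: 5 × 0.151 × 0.976 = 0.73688
  25–29: 5 × 0.131 × 0.972 = 0.63666
  30–34: 5 × 0.098 × 0.964 = 0.47236
  35–39: 5 × 0.025 × 0.950 = 0.11875
  40–44: 5 × 0.005 × 0.937 = 0.02343
Sum = 2.27836
NRR = 0.48780 × 2.27836 = 1.11138
NRR > 1, so each generation more than replaces itself.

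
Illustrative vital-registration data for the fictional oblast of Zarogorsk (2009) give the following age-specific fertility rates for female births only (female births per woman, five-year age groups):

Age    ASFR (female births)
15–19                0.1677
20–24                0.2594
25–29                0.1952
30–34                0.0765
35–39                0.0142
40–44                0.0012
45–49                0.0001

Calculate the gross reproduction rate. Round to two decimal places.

3.57

Sum of female ASFRs = 0.1677 + 0.2594 + 0.1952 + 0.0765 + 0.0142 + 0.0012 + 0.0001 = 0.7143
GRR = 5 × 0.7143 = 3.5715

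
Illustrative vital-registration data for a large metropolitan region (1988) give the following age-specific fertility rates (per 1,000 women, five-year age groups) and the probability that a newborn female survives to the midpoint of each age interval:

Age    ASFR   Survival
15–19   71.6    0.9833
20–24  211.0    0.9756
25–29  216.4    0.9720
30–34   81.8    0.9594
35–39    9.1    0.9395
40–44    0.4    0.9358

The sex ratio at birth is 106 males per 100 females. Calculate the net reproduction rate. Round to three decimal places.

1.393

Proportion female at birth = 100 / (100 + 106) = 0.48544.
Weighting each age-specific rate by interval width and survival:
  15–19: 5 × 71.6/1000 × 0.9833 = 0.35202
  20–24: 5 × 211.0/1000 × 0.9756 = 1.02926
  25–29: 5 × 216.4/1000 × 0.9720 = 1.05170
  30–34: 5 × 81.8/1000 × 0.9594 = 0.39239
  35–39: 5 × 9.1/1000 × 0.9395 = 0.04275
  40–44: 5 × 0.4/1000 × 0.9358 = 0.00187
Sum = 2.86999
NRR = 0.48544 × 2.86999 = 1.39321
With NRR above 1 the population is above replacement fertility.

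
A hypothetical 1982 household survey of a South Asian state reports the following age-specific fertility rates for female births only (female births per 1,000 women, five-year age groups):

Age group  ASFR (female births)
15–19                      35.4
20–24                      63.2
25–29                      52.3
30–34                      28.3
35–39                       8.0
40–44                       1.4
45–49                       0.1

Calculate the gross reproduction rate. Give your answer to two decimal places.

0.94

Sum of female ASFRs = 35.4 + 63.2 + 52.3 + 28.3 + 8.0 + 1.4 + 0.1 = 188.7
GRR = 5 × 188.7 / 1000 = 0.9435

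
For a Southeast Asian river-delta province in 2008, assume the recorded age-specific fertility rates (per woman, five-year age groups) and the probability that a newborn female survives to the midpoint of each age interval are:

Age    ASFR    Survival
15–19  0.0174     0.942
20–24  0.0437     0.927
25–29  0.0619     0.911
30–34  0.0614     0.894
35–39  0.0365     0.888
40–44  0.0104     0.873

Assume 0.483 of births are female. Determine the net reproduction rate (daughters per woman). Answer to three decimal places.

Proportion female at birth = 0.483.
Weighting each age-specific rate by interval width and survival:
  15–19: 5 × 0.0174 × 0.942 = 0.08195
  20–24: 5 × 0.0437 × 0.927 = 0.20255
  25–29: 5 × 0.0619 × 0.911 = 0.28195
  30–34: 5 × 0.0614 × 0.894 = 0.27446
  35–39: 5 × 0.0365 × 0.888 = 0.16206
  40–44: 5 × 0.0104 × 0.873 = 0.04540
Sum = 1.04837
NRR = 0.483 × 1.04837 = 0.50636
NRR < 1, so the cohort does not fully replace itself.

0.506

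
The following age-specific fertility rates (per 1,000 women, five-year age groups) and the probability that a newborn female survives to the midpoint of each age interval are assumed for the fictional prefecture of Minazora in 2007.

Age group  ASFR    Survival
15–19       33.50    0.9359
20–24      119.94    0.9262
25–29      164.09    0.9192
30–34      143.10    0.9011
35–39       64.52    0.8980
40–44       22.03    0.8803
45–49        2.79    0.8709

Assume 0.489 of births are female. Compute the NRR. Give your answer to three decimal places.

1.227

Proportion female at birth = 0.489.
Weighting each age-specific rate by interval width and survival:
  15–19: 5 × 33.50/1000 × 0.9359 = 0.15676
  20–24: 5 × 119.94/1000 × 0.9262 = 0.55544
  25–29: 5 × 164.09/1000 × 0.9192 = 0.75416
  30–34: 5 × 143.10/1000 × 0.9011 = 0.64474
  35–39: 5 × 64.52/1000 × 0.8980 = 0.28969
  40–44: 5 × 22.03/1000 × 0.8803 = 0.09697
  45–49: 5 × 2.79/1000 × 0.8709 = 0.01215
Sum = 2.50991
NRR = 0.489 × 2.50991 = 1.22735
NRR > 1, so each generation more than replaces itself.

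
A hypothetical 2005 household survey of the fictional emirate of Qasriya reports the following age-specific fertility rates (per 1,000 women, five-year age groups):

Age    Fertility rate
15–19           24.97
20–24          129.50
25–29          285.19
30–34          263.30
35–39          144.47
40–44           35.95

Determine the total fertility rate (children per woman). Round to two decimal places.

Sum of ASFRs = 24.97 + 129.50 + 285.19 + 263.30 + 144.47 + 35.95 = 883.38
TFR = 5 × 883.38 / 1000 = 4.4169

4.42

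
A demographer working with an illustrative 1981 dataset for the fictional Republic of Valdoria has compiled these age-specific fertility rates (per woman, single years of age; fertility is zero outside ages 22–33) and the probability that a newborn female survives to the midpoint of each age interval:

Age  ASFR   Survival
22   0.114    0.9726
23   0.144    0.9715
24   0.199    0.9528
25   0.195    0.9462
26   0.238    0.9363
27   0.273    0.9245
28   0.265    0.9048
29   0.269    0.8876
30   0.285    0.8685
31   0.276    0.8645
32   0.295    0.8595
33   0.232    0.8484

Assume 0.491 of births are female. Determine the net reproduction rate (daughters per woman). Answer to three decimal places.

Proportion female at birth = 0.491.
Weighting each age-specific rate by interval width and survival:
  22: 1 × 0.114 × 0.9726 = 0.11088
  23: 1 × 0.144 × 0.9715 = 0.13990
  24: 1 × 0.199 × 0.9528 = 0.18961
  25: 1 × 0.195 × 0.9462 = 0.18451
  26: 1 × 0.238 × 0.9363 = 0.22284
  27: 1 × 0.273 × 0.9245 = 0.25239
  28: 1 × 0.265 × 0.9048 = 0.23977
  29: 1 × 0.269 × 0.8876 = 0.23876
  30: 1 × 0.285 × 0.8685 = 0.24752
  31: 1 × 0.276 × 0.8645 = 0.23860
  32: 1 × 0.295 × 0.8595 = 0.25355
  33: 1 × 0.232 × 0.8484 = 0.19683
Sum = 2.51516
NRR = 0.491 × 2.51516 = 1.23494

1.235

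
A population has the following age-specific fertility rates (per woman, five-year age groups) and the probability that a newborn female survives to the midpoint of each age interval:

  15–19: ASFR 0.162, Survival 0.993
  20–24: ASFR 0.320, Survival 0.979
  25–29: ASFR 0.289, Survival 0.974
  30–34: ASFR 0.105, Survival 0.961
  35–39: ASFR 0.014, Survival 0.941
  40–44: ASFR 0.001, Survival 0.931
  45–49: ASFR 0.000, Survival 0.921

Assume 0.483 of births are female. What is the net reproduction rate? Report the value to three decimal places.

2.103

Proportion female at birth = 0.483.
Weighting each age-specific rate by interval width and survival:
  15–19: 5 × 0.162 × 0.993 = 0.80433
  20–24: 5 × 0.320 × 0.979 = 1.56640
  25–29: 5 × 0.289 × 0.974 = 1.40743
  30–34: 5 × 0.105 × 0.961 = 0.50453
  35–39: 5 × 0.014 × 0.941 = 0.06587
  40–44: 5 × 0.001 × 0.931 = 0.00466
  45–49: 5 × 0.000 × 0.921 = 0.00000
Sum = 4.35322
NRR = 0.483 × 4.35322 = 2.10261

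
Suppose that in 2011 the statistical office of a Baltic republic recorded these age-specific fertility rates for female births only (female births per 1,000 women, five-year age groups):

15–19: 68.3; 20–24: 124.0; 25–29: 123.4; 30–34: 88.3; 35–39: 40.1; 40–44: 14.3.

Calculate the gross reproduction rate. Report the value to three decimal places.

2.292

Sum of female ASFRs = 68.3 + 124.0 + 123.4 + 88.3 + 40.1 + 14.3 = 458.4
GRR = 5 × 458.4 / 1000 = 2.292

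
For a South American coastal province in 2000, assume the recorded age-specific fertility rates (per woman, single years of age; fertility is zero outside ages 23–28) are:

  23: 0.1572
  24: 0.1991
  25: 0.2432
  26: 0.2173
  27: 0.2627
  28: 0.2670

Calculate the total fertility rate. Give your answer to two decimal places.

Sum of ASFRs = 0.1572 + 0.1991 + 0.2432 + 0.2173 + 0.2627 + 0.2670 = 1.3465
TFR = 1.3465

1.35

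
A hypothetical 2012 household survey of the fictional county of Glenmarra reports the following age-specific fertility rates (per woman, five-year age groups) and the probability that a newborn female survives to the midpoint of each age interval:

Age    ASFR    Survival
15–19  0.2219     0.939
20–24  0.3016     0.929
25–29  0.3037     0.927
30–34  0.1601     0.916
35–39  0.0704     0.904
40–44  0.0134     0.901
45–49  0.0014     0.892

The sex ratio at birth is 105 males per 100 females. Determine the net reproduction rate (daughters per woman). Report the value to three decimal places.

Proportion female at birth = 100 / (100 + 105) = 0.48780.
Survival-weighted fertility by age (5·fₓ·Sₓ):
  15–19: 5 × 0.2219 × 0.939 = 1.04182
  20–24: 5 × 0.3016 × 0.929 = 1.40093
  25–29: 5 × 0.3037 × 0.927 = 1.40765
  30–34: 5 × 0.1601 × 0.916 = 0.73326
  35–39: 5 × 0.0704 × 0.904 = 0.31821
  40–44: 5 × 0.0134 × 0.901 = 0.06037
  45–49: 5 × 0.0014 × 0.892 = 0.00624
Sum = 4.96848
NRR = 0.48780 × 4.96848 = 2.42362

2.424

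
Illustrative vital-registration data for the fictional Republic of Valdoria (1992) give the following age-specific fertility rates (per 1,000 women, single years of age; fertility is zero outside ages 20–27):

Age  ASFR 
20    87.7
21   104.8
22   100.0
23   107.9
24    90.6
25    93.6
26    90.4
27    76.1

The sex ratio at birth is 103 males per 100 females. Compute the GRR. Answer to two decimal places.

Proportion female at birth = 100 / (100 + 103) = 0.49261.
Sum of ASFRs = 87.7 + 104.8 + 100.0 + 107.9 + 90.6 + 93.6 + 90.4 + 76.1 = 751.1
TFR = 751.1 / 1000 = 0.7511
GRR = 0.49261 × 0.7511 = 0.37000

0.37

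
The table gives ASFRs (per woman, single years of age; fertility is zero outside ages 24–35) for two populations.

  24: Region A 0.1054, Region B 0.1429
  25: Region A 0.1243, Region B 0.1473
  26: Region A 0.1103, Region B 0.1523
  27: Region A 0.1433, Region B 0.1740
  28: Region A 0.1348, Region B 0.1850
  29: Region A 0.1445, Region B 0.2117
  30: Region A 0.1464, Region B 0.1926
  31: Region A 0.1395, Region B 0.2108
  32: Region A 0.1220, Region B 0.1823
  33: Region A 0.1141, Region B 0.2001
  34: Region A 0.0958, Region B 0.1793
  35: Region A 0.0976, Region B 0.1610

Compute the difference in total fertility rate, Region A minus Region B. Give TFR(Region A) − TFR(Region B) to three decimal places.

Region A:
  Sum of ASFRs = 0.1054 + 0.1243 + 0.1103 + 0.1433 + 0.1348 + 0.1445 + 0.1464 + 0.1395 + 0.1220 + 0.1141 + 0.0958 + 0.0976 = 1.4780
  TFR = 1.478
Region B:
  Sum of ASFRs = 0.1429 + 0.1473 + 0.1523 + 0.1740 + 0.1850 + 0.2117 + 0.1926 + 0.2108 + 0.1823 + 0.2001 + 0.1793 + 0.1610 = 2.1393
  TFR = 2.1393
Difference = 1.478 − 2.1393 = -0.6613

-0.661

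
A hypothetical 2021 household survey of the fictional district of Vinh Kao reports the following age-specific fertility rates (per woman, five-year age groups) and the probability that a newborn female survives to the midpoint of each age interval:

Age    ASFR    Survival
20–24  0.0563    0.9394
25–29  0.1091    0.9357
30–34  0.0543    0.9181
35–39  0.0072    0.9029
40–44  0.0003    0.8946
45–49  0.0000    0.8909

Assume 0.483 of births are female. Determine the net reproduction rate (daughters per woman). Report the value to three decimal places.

0.511

Proportion female at birth = 0.483.
Weighting each age-specific rate by interval width and survival:
  20–24: 5 × 0.0563 × 0.9394 = 0.26444
  25–29: 5 × 0.1091 × 0.9357 = 0.51042
  30–34: 5 × 0.0543 × 0.9181 = 0.24926
  35–39: 5 × 0.0072 × 0.9029 = 0.03250
  40–44: 5 × 0.0003 × 0.8946 = 0.00134
  45–49: 5 × 0.0000 × 0.8909 = 0.00000
Sum = 1.05796
NRR = 0.483 × 1.05796 = 0.51099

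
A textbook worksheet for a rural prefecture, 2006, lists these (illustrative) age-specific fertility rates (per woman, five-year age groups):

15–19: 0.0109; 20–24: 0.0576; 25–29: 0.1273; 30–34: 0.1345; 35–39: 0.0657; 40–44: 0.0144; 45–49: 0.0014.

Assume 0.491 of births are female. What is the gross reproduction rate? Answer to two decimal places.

1.01

Proportion female at birth = 0.491.
Sum of ASFRs = 0.0109 + 0.0576 + 0.1273 + 0.1345 + 0.0657 + 0.0144 + 0.0014 = 0.4118
TFR = 5 × 0.4118 = 2.059
GRR = 0.491 × 2.059 = 1.01097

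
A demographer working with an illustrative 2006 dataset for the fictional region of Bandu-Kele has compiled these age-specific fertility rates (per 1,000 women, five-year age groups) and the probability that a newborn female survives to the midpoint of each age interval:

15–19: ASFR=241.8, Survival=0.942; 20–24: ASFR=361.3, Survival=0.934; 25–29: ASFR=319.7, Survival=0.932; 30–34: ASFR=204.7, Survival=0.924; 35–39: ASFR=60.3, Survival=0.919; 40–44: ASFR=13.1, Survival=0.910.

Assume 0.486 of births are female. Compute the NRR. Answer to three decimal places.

2.721

Proportion female at birth = 0.486.
Survival-weighted fertility by age (5·fₓ·Sₓ):
  15–19: 5 × 241.8/1000 × 0.942 = 1.13888
  20–24: 5 × 361.3/1000 × 0.934 = 1.68727
  25–29: 5 × 319.7/1000 × 0.932 = 1.48980
  30–34: 5 × 204.7/1000 × 0.924 = 0.94571
  35–39: 5 × 60.3/1000 × 0.919 = 0.27708
  40–44: 5 × 13.1/1000 × 0.910 = 0.05961
Sum = 5.59835
NRR = 0.486 × 5.59835 = 2.72080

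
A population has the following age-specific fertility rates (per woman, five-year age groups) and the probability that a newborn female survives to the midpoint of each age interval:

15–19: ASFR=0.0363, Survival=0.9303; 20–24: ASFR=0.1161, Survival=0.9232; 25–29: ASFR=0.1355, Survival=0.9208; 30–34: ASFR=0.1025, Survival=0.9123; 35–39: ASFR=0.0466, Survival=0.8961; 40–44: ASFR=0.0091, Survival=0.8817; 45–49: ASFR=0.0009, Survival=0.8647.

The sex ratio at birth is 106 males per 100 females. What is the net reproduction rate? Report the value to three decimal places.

Proportion female at birth = 100 / (100 + 106) = 0.48544.
Per-age-group product (5 × ASFR × survival probability):
  15–19: 5 × 0.0363 × 0.9303 = 0.16885
  20–24: 5 × 0.1161 × 0.9232 = 0.53592
  25–29: 5 × 0.1355 × 0.9208 = 0.62384
  30–34: 5 × 0.1025 × 0.9123 = 0.46755
  35–39: 5 × 0.0466 × 0.8961 = 0.20879
  40–44: 5 × 0.0091 × 0.8817 = 0.04012
  45–49: 5 × 0.0009 × 0.8647 = 0.00389
Sum = 2.04896
NRR = 0.48544 × 2.04896 = 0.99465

0.995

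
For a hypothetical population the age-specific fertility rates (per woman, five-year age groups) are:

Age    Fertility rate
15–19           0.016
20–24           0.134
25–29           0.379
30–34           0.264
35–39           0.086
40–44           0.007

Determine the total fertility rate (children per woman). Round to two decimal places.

Sum of ASFRs = 0.016 + 0.134 + 0.379 + 0.264 + 0.086 + 0.007 = 0.886
TFR = 5 × 0.886 = 4.43

4.43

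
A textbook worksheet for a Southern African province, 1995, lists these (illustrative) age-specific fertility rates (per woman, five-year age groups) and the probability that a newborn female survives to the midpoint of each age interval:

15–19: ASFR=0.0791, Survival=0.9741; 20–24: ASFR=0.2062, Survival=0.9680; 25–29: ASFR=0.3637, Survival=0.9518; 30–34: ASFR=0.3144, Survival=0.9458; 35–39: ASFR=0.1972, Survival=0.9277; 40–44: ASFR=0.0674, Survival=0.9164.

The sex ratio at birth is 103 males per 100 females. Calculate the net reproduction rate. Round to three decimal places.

Proportion female at birth = 100 / (100 + 103) = 0.49261.
Weighting each age-specific rate by interval width and survival:
  15–19: 5 × 0.0791 × 0.9741 = 0.38526
  20–24: 5 × 0.2062 × 0.9680 = 0.99801
  25–29: 5 × 0.3637 × 0.9518 = 1.73085
  30–34: 5 × 0.3144 × 0.9458 = 1.48680
  35–39: 5 × 0.1972 × 0.9277 = 0.91471
  40–44: 5 × 0.0674 × 0.9164 = 0.30883
Sum = 5.82446
NRR = 0.49261 × 5.82446 = 2.86919

2.869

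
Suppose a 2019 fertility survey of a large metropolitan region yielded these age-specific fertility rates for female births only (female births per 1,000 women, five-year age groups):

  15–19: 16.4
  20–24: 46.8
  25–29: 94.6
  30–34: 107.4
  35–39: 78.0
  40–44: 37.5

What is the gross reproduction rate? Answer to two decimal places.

1.90

Sum of female ASFRs = 16.4 + 46.8 + 94.6 + 107.4 + 78.0 + 37.5 = 380.7
GRR = 5 × 380.7 / 1000 = 1.9035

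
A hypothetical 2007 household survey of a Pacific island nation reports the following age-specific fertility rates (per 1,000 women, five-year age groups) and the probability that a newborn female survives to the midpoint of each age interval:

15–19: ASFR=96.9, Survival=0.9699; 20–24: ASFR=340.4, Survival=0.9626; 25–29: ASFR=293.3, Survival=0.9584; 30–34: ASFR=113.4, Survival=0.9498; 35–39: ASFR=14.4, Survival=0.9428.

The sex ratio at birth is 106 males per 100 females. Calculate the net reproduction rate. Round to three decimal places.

Proportion female at birth = 100 / (100 + 106) = 0.48544.
Weighting each age-specific rate by interval width and survival:
  15–19: 5 × 96.9/1000 × 0.9699 = 0.46992
  20–24: 5 × 340.4/1000 × 0.9626 = 1.63835
  25–29: 5 × 293.3/1000 × 0.9584 = 1.40549
  30–34: 5 × 113.4/1000 × 0.9498 = 0.53854
  35–39: 5 × 14.4/1000 × 0.9428 = 0.06788
Sum = 4.12018
NRR = 0.48544 × 4.12018 = 2.00010
With NRR above 1 the population is above replacement fertility.

2.000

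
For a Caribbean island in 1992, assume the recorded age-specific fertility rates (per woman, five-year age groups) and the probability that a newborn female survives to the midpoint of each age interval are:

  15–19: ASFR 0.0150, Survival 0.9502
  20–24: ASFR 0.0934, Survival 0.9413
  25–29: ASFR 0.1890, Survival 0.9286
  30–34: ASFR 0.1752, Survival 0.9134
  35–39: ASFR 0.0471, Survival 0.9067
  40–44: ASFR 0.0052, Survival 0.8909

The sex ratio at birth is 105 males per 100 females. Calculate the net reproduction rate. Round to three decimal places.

Proportion female at birth = 100 / (100 + 105) = 0.48780.
Per-age-group product (5 × ASFR × survival probability):
  15–19: 5 × 0.0150 × 0.9502 = 0.07127
  20–24: 5 × 0.0934 × 0.9413 = 0.43959
  25–29: 5 × 0.1890 × 0.9286 = 0.87753
  30–34: 5 × 0.1752 × 0.9134 = 0.80014
  35–39: 5 × 0.0471 × 0.9067 = 0.21353
  40–44: 5 × 0.0052 × 0.8909 = 0.02316
Sum = 2.42522
NRR = 0.48780 × 2.42522 = 1.18302

1.183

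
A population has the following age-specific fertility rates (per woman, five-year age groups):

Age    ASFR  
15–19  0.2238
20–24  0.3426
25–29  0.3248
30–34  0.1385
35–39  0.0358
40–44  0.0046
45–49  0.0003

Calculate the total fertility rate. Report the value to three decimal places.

5.352

Sum of ASFRs = 0.2238 + 0.3426 + 0.3248 + 0.1385 + 0.0358 + 0.0046 + 0.0003 = 1.0704
TFR = 5 × 1.0704 = 5.352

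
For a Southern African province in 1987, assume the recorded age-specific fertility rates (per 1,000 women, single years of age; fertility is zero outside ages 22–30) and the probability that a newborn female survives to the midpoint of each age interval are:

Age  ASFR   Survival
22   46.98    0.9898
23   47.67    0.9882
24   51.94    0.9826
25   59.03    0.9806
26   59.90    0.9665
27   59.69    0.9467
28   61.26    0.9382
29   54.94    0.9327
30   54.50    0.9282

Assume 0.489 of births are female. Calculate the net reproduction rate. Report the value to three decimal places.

Proportion female at birth = 0.489.
Each age group contributes 1 × ASFR × survival:
  22: 1 × 46.98/1000 × 0.9898 = 0.04650
  23: 1 × 47.67/1000 × 0.9882 = 0.04711
  24: 1 × 51.94/1000 × 0.9826 = 0.05104
  25: 1 × 59.03/1000 × 0.9806 = 0.05788
  26: 1 × 59.90/1000 × 0.9665 = 0.05789
  27: 1 × 59.69/1000 × 0.9467 = 0.05651
  28: 1 × 61.26/1000 × 0.9382 = 0.05747
  29: 1 × 54.94/1000 × 0.9327 = 0.05124
  30: 1 × 54.50/1000 × 0.9282 = 0.05059
Sum = 0.47623
NRR = 0.489 × 0.47623 = 0.23288

0.233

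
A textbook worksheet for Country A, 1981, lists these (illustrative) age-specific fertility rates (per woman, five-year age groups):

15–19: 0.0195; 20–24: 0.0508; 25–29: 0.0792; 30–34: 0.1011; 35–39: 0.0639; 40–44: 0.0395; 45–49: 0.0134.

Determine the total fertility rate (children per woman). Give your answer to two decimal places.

1.84

Sum of ASFRs = 0.0195 + 0.0508 + 0.0792 + 0.1011 + 0.0639 + 0.0395 + 0.0134 = 0.3674
TFR = 5 × 0.3674 = 1.837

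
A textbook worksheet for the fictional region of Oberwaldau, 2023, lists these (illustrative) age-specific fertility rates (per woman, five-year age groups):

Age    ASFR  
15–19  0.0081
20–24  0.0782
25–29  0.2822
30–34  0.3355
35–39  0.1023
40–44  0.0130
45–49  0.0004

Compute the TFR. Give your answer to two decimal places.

4.10

Sum of ASFRs = 0.0081 + 0.0782 + 0.2822 + 0.3355 + 0.1023 + 0.0130 + 0.0004 = 0.8197
TFR = 5 × 0.8197 = 4.0985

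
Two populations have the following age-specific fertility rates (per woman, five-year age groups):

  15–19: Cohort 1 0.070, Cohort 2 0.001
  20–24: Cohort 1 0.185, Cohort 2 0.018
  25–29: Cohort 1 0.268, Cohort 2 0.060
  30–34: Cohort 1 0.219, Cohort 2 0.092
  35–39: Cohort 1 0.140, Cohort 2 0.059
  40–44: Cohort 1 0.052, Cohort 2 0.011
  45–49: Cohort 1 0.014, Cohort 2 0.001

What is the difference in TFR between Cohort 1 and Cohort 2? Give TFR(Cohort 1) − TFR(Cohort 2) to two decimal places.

3.53

Cohort 1:
  Sum of ASFRs = 0.070 + 0.185 + 0.268 + 0.219 + 0.140 + 0.052 + 0.014 = 0.948
  TFR = 5 × 0.948 = 4.74
Cohort 2:
  Sum of ASFRs = 0.001 + 0.018 + 0.060 + 0.092 + 0.059 + 0.011 + 0.001 = 0.242
  TFR = 5 × 0.242 = 1.21
Difference = 4.74 − 1.21 = 3.53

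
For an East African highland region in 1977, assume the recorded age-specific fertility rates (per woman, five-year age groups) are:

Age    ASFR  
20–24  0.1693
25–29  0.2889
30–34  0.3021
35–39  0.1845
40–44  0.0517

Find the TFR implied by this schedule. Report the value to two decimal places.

4.98

Sum of ASFRs = 0.1693 + 0.2889 + 0.3021 + 0.1845 + 0.0517 = 0.9965
TFR = 5 × 0.9965 = 4.9825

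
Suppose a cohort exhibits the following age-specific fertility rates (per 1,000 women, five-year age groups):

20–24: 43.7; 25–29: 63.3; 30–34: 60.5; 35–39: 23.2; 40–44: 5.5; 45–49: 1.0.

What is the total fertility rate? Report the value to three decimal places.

0.986

Sum of ASFRs = 43.7 + 63.3 + 60.5 + 23.2 + 5.5 + 1.0 = 197.2
TFR = 5 × 197.2 / 1000 = 0.986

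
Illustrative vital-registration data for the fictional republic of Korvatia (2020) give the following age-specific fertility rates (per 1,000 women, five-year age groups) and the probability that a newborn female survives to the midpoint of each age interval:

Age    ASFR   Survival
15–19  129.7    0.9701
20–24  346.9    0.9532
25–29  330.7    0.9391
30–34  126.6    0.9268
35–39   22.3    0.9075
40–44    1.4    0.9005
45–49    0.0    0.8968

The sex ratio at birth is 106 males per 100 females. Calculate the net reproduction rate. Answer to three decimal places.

Proportion female at birth = 100 / (100 + 106) = 0.48544.
Each age group contributes 5 × ASFR × survival:
  15–19: 5 × 129.7/1000 × 0.9701 = 0.62911
  20–24: 5 × 346.9/1000 × 0.9532 = 1.65333
  25–29: 5 × 330.7/1000 × 0.9391 = 1.55280
  30–34: 5 × 126.6/1000 × 0.9268 = 0.58666
  35–39: 5 × 22.3/1000 × 0.9075 = 0.10119
  40–44: 5 × 1.4/1000 × 0.9005 = 0.00630
  45–49: 5 × 0.0/1000 × 0.8968 = 0.00000
Sum = 4.52939
NRR = 0.48544 × 4.52939 = 2.19875
With NRR above 1 the population is above replacement fertility.

2.199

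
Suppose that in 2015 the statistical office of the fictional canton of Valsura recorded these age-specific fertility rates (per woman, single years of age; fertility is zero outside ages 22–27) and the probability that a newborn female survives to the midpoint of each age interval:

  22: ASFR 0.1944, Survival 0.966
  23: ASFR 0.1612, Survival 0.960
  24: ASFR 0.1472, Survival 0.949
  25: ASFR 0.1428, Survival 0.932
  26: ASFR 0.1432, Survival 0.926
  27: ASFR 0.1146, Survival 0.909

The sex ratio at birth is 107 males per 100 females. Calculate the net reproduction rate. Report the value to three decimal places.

Proportion female at birth = 100 / (100 + 107) = 0.48309.
Weighting each age-specific rate by interval width and survival:
  22: 1 × 0.1944 × 0.966 = 0.18779
  23: 1 × 0.1612 × 0.960 = 0.15475
  24: 1 × 0.1472 × 0.949 = 0.13969
  25: 1 × 0.1428 × 0.932 = 0.13309
  26: 1 × 0.1432 × 0.926 = 0.13260
  27: 1 × 0.1146 × 0.909 = 0.10417
Sum = 0.85209
NRR = 0.48309 × 0.85209 = 0.41164
An NRR under 1 implies long-run decline under these rates.

0.412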